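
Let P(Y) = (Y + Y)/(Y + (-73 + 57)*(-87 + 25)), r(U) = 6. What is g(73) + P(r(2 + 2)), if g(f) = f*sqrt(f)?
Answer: 6/499 + 73*sqrt(73) ≈ 623.72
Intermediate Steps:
g(f) = f**(3/2)
P(Y) = 2*Y/(992 + Y) (P(Y) = (2*Y)/(Y - 16*(-62)) = (2*Y)/(Y + 992) = (2*Y)/(992 + Y) = 2*Y/(992 + Y))
g(73) + P(r(2 + 2)) = 73**(3/2) + 2*6/(992 + 6) = 73*sqrt(73) + 2*6/998 = 73*sqrt(73) + 2*6*(1/998) = 73*sqrt(73) + 6/499 = 6/499 + 73*sqrt(73)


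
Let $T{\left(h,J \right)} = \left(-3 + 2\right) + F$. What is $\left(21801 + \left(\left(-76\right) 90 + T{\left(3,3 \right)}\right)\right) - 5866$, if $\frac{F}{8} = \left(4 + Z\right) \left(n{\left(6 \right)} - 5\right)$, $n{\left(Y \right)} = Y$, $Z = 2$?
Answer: $9142$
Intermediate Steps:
$F = 48$ ($F = 8 \left(4 + 2\right) \left(6 - 5\right) = 8 \cdot 6 \cdot 1 = 8 \cdot 6 = 48$)
$T{\left(h,J \right)} = 47$ ($T{\left(h,J \right)} = \left(-3 + 2\right) + 48 = -1 + 48 = 47$)
$\left(21801 + \left(\left(-76\right) 90 + T{\left(3,3 \right)}\right)\right) - 5866 = \left(21801 + \left(\left(-76\right) 90 + 47\right)\right) - 5866 = \left(21801 + \left(-6840 + 47\right)\right) - 5866 = \left(21801 - 6793\right) - 5866 = 15008 - 5866 = 9142$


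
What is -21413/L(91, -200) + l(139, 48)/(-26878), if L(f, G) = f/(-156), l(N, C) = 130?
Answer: 493318747/13439 ≈ 36708.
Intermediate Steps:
L(f, G) = -f/156 (L(f, G) = f*(-1/156) = -f/156)
-21413/L(91, -200) + l(139, 48)/(-26878) = -21413/((-1/156*91)) + 130/(-26878) = -21413/(-7/12) + 130*(-1/26878) = -21413*(-12/7) - 65/13439 = 36708 - 65/13439 = 493318747/13439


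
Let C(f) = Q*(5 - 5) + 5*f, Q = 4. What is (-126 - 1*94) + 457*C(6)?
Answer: 13490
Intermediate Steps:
C(f) = 5*f (C(f) = 4*(5 - 5) + 5*f = 4*0 + 5*f = 0 + 5*f = 5*f)
(-126 - 1*94) + 457*C(6) = (-126 - 1*94) + 457*(5*6) = (-126 - 94) + 457*30 = -220 + 13710 = 13490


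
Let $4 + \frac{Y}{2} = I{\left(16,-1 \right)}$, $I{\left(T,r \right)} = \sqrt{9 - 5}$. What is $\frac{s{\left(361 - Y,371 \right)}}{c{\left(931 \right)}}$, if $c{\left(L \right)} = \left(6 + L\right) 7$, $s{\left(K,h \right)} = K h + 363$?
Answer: $\frac{135778}{6559} \approx 20.701$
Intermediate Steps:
$I{\left(T,r \right)} = 2$ ($I{\left(T,r \right)} = \sqrt{4} = 2$)
$Y = -4$ ($Y = -8 + 2 \cdot 2 = -8 + 4 = -4$)
$s{\left(K,h \right)} = 363 + K h$
$c{\left(L \right)} = 42 + 7 L$
$\frac{s{\left(361 - Y,371 \right)}}{c{\left(931 \right)}} = \frac{363 + \left(361 - -4\right) 371}{42 + 7 \cdot 931} = \frac{363 + \left(361 + 4\right) 371}{42 + 6517} = \frac{363 + 365 \cdot 371}{6559} = \left(363 + 135415\right) \frac{1}{6559} = 135778 \cdot \frac{1}{6559} = \frac{135778}{6559}$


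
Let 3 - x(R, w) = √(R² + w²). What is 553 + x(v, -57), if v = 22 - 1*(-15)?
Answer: 556 - √4618 ≈ 488.04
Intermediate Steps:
v = 37 (v = 22 + 15 = 37)
x(R, w) = 3 - √(R² + w²)
553 + x(v, -57) = 553 + (3 - √(37² + (-57)²)) = 553 + (3 - √(1369 + 3249)) = 553 + (3 - √4618) = 556 - √4618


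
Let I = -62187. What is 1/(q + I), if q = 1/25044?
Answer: -25044/1557411227 ≈ -1.6081e-5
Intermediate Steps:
q = 1/25044 ≈ 3.9930e-5
1/(q + I) = 1/(1/25044 - 62187) = 1/(-1557411227/25044) = -25044/1557411227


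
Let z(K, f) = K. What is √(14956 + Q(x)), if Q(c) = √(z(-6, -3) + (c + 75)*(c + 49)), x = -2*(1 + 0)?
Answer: √(14956 + 5*√137) ≈ 122.53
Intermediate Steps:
x = -2 (x = -2*1 = -2)
Q(c) = √(-6 + (49 + c)*(75 + c)) (Q(c) = √(-6 + (c + 75)*(c + 49)) = √(-6 + (75 + c)*(49 + c)) = √(-6 + (49 + c)*(75 + c)))
√(14956 + Q(x)) = √(14956 + √(3669 + (-2)² + 124*(-2))) = √(14956 + √(3669 + 4 - 248)) = √(14956 + √3425) = √(14956 + 5*√137)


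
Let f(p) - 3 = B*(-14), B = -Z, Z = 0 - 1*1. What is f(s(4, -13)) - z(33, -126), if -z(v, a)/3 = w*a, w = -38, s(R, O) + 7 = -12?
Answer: 14353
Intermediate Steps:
s(R, O) = -19 (s(R, O) = -7 - 12 = -19)
Z = -1 (Z = 0 - 1 = -1)
B = 1 (B = -1*(-1) = 1)
z(v, a) = 114*a (z(v, a) = -(-114)*a = 114*a)
f(p) = -11 (f(p) = 3 + 1*(-14) = 3 - 14 = -11)
f(s(4, -13)) - z(33, -126) = -11 - 114*(-126) = -11 - 1*(-14364) = -11 + 14364 = 14353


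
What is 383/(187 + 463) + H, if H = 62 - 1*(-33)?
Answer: 62133/650 ≈ 95.589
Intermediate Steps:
H = 95 (H = 62 + 33 = 95)
383/(187 + 463) + H = 383/(187 + 463) + 95 = 383/650 + 95 = 62133/650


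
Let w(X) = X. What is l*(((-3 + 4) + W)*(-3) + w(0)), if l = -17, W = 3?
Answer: 204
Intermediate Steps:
l*(((-3 + 4) + W)*(-3) + w(0)) = -17*(((-3 + 4) + 3)*(-3) + 0) = -17*((1 + 3)*(-3) + 0) = -17*(4*(-3) + 0) = -17*(-12 + 0) = -17*(-12) = 204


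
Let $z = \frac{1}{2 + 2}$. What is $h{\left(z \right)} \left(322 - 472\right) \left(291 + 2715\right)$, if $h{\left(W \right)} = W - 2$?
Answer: $789075$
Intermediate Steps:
$z = \frac{1}{4} \approx 0.25$
$h{\left(W \right)} = -2 + W$ ($h{\left(W \right)} = W - 2 = -2 + W$)
$h{\left(z \right)} \left(322 - 472\right) \left(291 + 2715\right) = \left(-2 + \frac{1}{4}\right) \left(322 - 472\right) \left(291 + 2715\right) = - \frac{7 \left(\left(-150\right) 3006\right)}{4} = \left(- \frac{7}{4}\right) \left(-450900\right) = 789075$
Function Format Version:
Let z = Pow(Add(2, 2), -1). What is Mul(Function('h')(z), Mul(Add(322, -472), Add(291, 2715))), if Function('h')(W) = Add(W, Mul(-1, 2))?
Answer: 789075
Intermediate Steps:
z = Rational(1, 4) (z = Pow(4, -1) = Rational(1, 4) ≈ 0.25000)
Function('h')(W) = Add(-2, W) (Function('h')(W) = Add(W, -2) = Add(-2, W))
Mul(Function('h')(z), Mul(Add(322, -472), Add(291, 2715))) = Mul(Add(-2, Rational(1, 4)), Mul(Add(322, -472), Add(291, 2715))) = Mul(Rational(-7, 4), Mul(-150, 3006)) = Mul(Rational(-7, 4), -450900) = 789075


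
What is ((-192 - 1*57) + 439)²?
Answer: 36100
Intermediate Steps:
((-192 - 1*57) + 439)² = ((-192 - 57) + 439)² = (-249 + 439)² = 190² = 36100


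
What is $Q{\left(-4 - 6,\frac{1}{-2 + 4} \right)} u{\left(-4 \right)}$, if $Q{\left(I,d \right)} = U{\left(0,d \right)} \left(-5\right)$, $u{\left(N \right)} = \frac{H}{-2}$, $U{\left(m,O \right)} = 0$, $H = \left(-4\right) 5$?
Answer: $0$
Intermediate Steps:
$H = -20$
$u{\left(N \right)} = 10$ ($u{\left(N \right)} = - \frac{20}{-2} = \left(-20\right) \left(- \frac{1}{2}\right) = 10$)
$Q{\left(I,d \right)} = 0$ ($Q{\left(I,d \right)} = 0 \left(-5\right) = 0$)
$Q{\left(-4 - 6,\frac{1}{-2 + 4} \right)} u{\left(-4 \right)} = 0 \cdot 10 = 0$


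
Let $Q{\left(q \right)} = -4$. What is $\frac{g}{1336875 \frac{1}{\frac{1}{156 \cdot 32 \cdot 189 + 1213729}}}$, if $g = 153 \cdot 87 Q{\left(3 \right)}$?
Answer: $- \frac{17748}{961309825625} \approx -1.8462 \cdot 10^{-8}$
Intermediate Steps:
$g = -53244$ ($g = 153 \cdot 87 \left(-4\right) = 13311 \left(-4\right) = -53244$)
$\frac{g}{1336875 \frac{1}{\frac{1}{156 \cdot 32 \cdot 189 + 1213729}}} = - \frac{53244}{1336875 \frac{1}{\frac{1}{156 \cdot 32 \cdot 189 + 1213729}}} = - \frac{53244}{1336875 \frac{1}{\frac{1}{4992 \cdot 189 + 1213729}}} = - \frac{53244}{1336875 \frac{1}{\frac{1}{943488 + 1213729}}} = - \frac{53244}{1336875 \frac{1}{\frac{1}{2157217}}} = - \frac{53244}{1336875 \cdot 2157217} = - \frac{53244}{2883929476875} = \left(-53244\right) \frac{1}{2883929476875} = - \frac{17748}{961309825625}$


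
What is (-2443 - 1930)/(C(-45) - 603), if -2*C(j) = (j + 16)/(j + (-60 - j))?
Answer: 524760/72389 ≈ 7.2492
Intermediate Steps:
C(j) = 2/15 + j/120 (C(j) = -(j + 16)/(2*(j + (-60 - j))) = -(16 + j)/(2*(-60)) = -(16 + j)*(-1)/(2*60) = -(-4/15 - j/60)/2 = 2/15 + j/120)
(-2443 - 1930)/(C(-45) - 603) = (-2443 - 1930)/((2/15 + (1/120)*(-45)) - 603) = -4373/((2/15 - 3/8) - 603) = -4373/(-29/120 - 603) = -4373/(-72389/120) = -4373*(-120/72389) = 524760/72389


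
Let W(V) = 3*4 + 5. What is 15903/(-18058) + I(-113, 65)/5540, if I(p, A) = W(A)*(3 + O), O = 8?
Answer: -42362887/50020660 ≈ -0.84691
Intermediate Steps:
W(V) = 17 (W(V) = 12 + 5 = 17)
I(p, A) = 187 (I(p, A) = 17*(3 + 8) = 17*11 = 187)
15903/(-18058) + I(-113, 65)/5540 = 15903/(-18058) + 187/5540 = 15903*(-1/18058) + 187*(1/5540) = -15903/18058 + 187/5540 = -42362887/50020660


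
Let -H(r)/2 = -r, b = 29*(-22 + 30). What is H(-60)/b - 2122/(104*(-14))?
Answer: 19849/21112 ≈ 0.94018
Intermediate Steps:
b = 232 (b = 29*8 = 232)
H(r) = 2*r (H(r) = -(-2)*r = 2*r)
H(-60)/b - 2122/(104*(-14)) = (2*(-60))/232 - 2122/(104*(-14)) = -120*1/232 - 2122/(-1456) = -15/29 - 2122*(-1/1456) = -15/29 + 1061/728 = 19849/21112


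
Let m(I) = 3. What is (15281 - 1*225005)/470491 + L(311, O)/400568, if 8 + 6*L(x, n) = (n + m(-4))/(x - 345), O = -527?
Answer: -204019773519/457697408728 ≈ -0.44575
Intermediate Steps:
L(x, n) = -4/3 + (3 + n)/(6*(-345 + x)) (L(x, n) = -4/3 + ((n + 3)/(x - 345))/6 = -4/3 + ((3 + n)/(-345 + x))/6 = -4/3 + (3 + n)/(6*(-345 + x)))
(15281 - 1*225005)/470491 + L(311, O)/400568 = (15281 - 1*225005)/470491 + ((2763 - 527 - 8*311)/(6*(-345 + 311)))/400568 = (15281 - 225005)*(1/470491) + ((1/6)*(2763 - 527 - 2488)/(-34))*(1/400568) = -209724*1/470491 + ((1/6)*(-1/34)*(-252))*(1/400568) = -209724/470491 + (21/17)*(1/400568) = -209724/470491 + 3/972808 = -204019773519/457697408728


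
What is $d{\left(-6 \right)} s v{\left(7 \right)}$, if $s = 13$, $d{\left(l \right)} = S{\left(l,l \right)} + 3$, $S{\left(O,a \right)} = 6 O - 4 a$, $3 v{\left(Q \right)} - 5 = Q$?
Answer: $-468$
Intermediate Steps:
$v{\left(Q \right)} = \frac{5}{3} + \frac{Q}{3}$
$S{\left(O,a \right)} = - 4 a + 6 O$
$d{\left(l \right)} = 3 + 2 l$ ($d{\left(l \right)} = \left(- 4 l + 6 l\right) + 3 = 2 l + 3 = 3 + 2 l$)
$d{\left(-6 \right)} s v{\left(7 \right)} = \left(3 + 2 \left(-6\right)\right) 13 \left(\frac{5}{3} + \frac{1}{3} \cdot 7\right) = \left(3 - 12\right) 13 \left(\frac{5}{3} + \frac{7}{3}\right) = \left(-9\right) 13 \cdot 4 = \left(-117\right) 4 = -468$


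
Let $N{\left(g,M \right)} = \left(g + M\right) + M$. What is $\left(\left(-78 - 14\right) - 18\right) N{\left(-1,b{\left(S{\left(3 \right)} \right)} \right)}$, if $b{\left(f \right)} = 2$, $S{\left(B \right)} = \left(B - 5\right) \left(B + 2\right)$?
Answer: $-330$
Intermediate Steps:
$S{\left(B \right)} = \left(-5 + B\right) \left(2 + B\right)$
$N{\left(g,M \right)} = g + 2 M$ ($N{\left(g,M \right)} = \left(M + g\right) + M = g + 2 M$)
$\left(\left(-78 - 14\right) - 18\right) N{\left(-1,b{\left(S{\left(3 \right)} \right)} \right)} = \left(\left(-78 - 14\right) - 18\right) \left(-1 + 2 \cdot 2\right) = \left(\left(-78 - 14\right) - 18\right) \left(-1 + 4\right) = \left(-92 - 18\right) 3 = \left(-110\right) 3 = -330$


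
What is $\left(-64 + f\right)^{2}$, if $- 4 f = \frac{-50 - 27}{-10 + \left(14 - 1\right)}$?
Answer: $\frac{477481}{144} \approx 3315.8$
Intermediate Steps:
$f = \frac{77}{12}$ ($f = - \frac{\left(-50 - 27\right) \frac{1}{-10 + \left(14 - 1\right)}}{4} = - \frac{\left(-77\right) \frac{1}{-10 + \left(14 - 1\right)}}{4} = - \frac{\left(-77\right) \frac{1}{-10 + 13}}{4} = - \frac{\left(-77\right) \frac{1}{3}}{4} = \left(- \frac{1}{4}\right) \left(- \frac{77}{3}\right) = \frac{77}{12} \approx 6.4167$)
$\left(-64 + f\right)^{2} = \left(-64 + \frac{77}{12}\right)^{2} = \left(- \frac{691}{12}\right)^{2} = \frac{477481}{144}$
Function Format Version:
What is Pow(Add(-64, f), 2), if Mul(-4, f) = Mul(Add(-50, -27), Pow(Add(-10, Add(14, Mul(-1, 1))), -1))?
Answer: Rational(477481, 144) ≈ 3315.8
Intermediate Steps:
f = Rational(77, 12) (f = Mul(Rational(-1, 4), Mul(Add(-50, -27), Pow(Add(-10, Add(14, Mul(-1, 1))), -1))) = Mul(Rational(-1, 4), Mul(-77, Pow(Add(-10, Add(14, -1)), -1))) = Mul(Rational(-1, 4), Mul(-77, Pow(Add(-10, 13), -1))) = Mul(Rational(-1, 4), Mul(-77, Pow(3, -1))) = Mul(Rational(-1, 4), Mul(-77, Rational(1, 3))) = Mul(Rational(-1, 4), Rational(-77, 3)) = Rational(77, 12) ≈ 6.4167)
Pow(Add(-64, f), 2) = Pow(Add(-64, Rational(77, 12)), 2) = Pow(Rational(-691, 12), 2) = Rational(477481, 144)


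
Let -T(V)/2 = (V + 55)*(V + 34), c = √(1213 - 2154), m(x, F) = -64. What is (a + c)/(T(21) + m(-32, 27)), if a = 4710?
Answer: -785/1404 - I*√941/8424 ≈ -0.55912 - 0.0036415*I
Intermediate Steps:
c = I*√941 (c = √(-941) = I*√941 ≈ 30.676*I)
T(V) = -2*(34 + V)*(55 + V) (T(V) = -2*(V + 55)*(V + 34) = -2*(55 + V)*(34 + V) = -2*(34 + V)*(55 + V))
(a + c)/(T(21) + m(-32, 27)) = (4710 + I*√941)/((-3740 - 178*21 - 2*21²) - 64) = (4710 + I*√941)/((-3740 - 3738 - 2*441) - 64) = (4710 + I*√941)/((-3740 - 3738 - 882) - 64) = (4710 + I*√941)/(-8360 - 64) = (4710 + I*√941)/(-8424) = (4710 + I*√941)*(-1/8424) = -785/1404 - I*√941/8424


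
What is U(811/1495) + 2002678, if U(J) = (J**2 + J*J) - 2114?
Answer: 4471311869542/2235025 ≈ 2.0006e+6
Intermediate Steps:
U(J) = -2114 + 2*J**2 (U(J) = (J**2 + J**2) - 2114 = 2*J**2 - 2114 = -2114 + 2*J**2)
U(811/1495) + 2002678 = (-2114 + 2*(811/1495)**2) + 2002678 = (-2114 + 2*(657721/2235025)) + 2002678 = (-2114 + 1315442/2235025) + 2002678 = -4723527408/2235025 + 2002678 = 4471311869542/2235025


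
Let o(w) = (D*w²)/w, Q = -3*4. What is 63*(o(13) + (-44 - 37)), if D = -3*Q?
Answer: 24381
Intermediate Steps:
Q = -12
D = 36 (D = -3*(-12) = 36)
o(w) = 36*w (o(w) = (36*w²)/w = 36*w)
63*(o(13) + (-44 - 37)) = 63*(36*13 + (-44 - 37)) = 63*(468 - 81) = 63*387 = 24381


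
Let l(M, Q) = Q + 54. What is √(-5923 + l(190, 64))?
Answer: 3*I*√645 ≈ 76.191*I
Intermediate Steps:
l(M, Q) = 54 + Q
√(-5923 + l(190, 64)) = √(-5923 + (54 + 64)) = √(-5923 + 118) = √(-5805) = 3*I*√645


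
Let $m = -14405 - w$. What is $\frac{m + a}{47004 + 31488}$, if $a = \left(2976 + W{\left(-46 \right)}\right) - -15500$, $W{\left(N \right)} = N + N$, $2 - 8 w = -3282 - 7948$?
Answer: $\frac{2575}{78492} \approx 0.032806$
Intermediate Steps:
$w = 1404$ ($w = \frac{1}{4} - \frac{-3282 - 7948}{8} = \frac{1}{4} - - \frac{5615}{4} = \frac{1}{4} + \frac{5615}{4} = 1404$)
$W{\left(N \right)} = 2 N$
$m = -15809$ ($m = -14405 - 1404 = -15809$)
$a = 18384$ ($a = \left(2976 + 2 \left(-46\right)\right) - -15500 = \left(2976 - 92\right) + 15500 = 2884 + 15500 = 18384$)
$\frac{m + a}{47004 + 31488} = \frac{-15809 + 18384}{47004 + 31488} = \frac{2575}{78492}$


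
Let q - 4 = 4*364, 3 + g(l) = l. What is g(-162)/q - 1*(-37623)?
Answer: 10985883/292 ≈ 37623.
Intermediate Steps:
g(l) = -3 + l
q = 1460 (q = 4 + 4*364 = 4 + 1456 = 1460)
g(-162)/q - 1*(-37623) = (-3 - 162)/1460 - 1*(-37623) = -165*1/1460 + 37623 = -33/292 + 37623 = 10985883/292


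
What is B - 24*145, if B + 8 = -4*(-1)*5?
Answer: -3468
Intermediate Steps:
B = 12 (B = -8 - 4*(-1)*5 = -8 + 4*5 = -8 + 20 = 12)
B - 24*145 = 12 - 24*145 = 12 - 3480 = -3468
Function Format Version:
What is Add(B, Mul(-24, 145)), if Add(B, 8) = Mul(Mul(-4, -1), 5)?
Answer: -3468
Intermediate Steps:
B = 12 (B = Add(-8, Mul(Mul(-4, -1), 5)) = Add(-8, Mul(4, 5)) = Add(-8, 20) = 12)
Add(B, Mul(-24, 145)) = Add(12, Mul(-24, 145)) = Add(12, -3480) = -3468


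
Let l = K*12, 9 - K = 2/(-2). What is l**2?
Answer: 14400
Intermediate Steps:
K = 10 (K = 9 - 2/(-2) = 9 - 2*(-1)/2 = 9 - 1*(-1) = 9 + 1 = 10)
l = 120 (l = 10*12 = 120)
l**2 = 120**2 = 14400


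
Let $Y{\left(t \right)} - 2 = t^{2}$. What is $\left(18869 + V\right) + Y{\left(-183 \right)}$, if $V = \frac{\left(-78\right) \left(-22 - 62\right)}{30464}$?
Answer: $\frac{28483957}{544} \approx 52360.0$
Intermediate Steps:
$Y{\left(t \right)} = 2 + t^{2}$
$V = \frac{117}{544}$ ($V = \left(-78\right) \left(-84\right) \frac{1}{30464} = 6552 \cdot \frac{1}{30464} = \frac{117}{544} \approx 0.21507$)
$\left(18869 + V\right) + Y{\left(-183 \right)} = \left(18869 + \frac{117}{544}\right) + \left(2 + \left(-183\right)^{2}\right) = \frac{10264853}{544} + \left(2 + 33489\right) = \frac{10264853}{544} + 33491 = \frac{28483957}{544}$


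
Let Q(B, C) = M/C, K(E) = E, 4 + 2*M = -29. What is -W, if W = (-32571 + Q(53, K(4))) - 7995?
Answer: 324561/8 ≈ 40570.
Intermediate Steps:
M = -33/2 (M = -2 + (½)*(-29) = -2 - 29/2 = -33/2 ≈ -16.500)
Q(B, C) = -33/(2*C)
W = -324561/8 (W = (-32571 - 33/2/4) - 7995 = (-32571 - 33/2*¼) - 7995 = (-32571 - 33/8) - 7995 = -260601/8 - 7995 = -324561/8 ≈ -40570.)
-W = -1*(-324561/8) = 324561/8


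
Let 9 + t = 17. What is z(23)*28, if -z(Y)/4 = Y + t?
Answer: -3472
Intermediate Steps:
t = 8 (t = -9 + 17 = 8)
z(Y) = -32 - 4*Y (z(Y) = -4*(Y + 8) = -4*(8 + Y) = -32 - 4*Y)
z(23)*28 = (-32 - 4*23)*28 = (-32 - 92)*28 = -124*28 = -3472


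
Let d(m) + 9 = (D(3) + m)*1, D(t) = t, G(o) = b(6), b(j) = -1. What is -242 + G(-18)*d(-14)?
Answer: -222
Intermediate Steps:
G(o) = -1
d(m) = -6 + m (d(m) = -9 + (3 + m)*1 = -9 + (3 + m) = -6 + m)
-242 + G(-18)*d(-14) = -242 - (-6 - 14) = -242 - 1*(-20) = -242 + 20 = -222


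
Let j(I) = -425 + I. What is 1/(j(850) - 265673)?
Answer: -1/265248 ≈ -3.7701e-6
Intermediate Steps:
1/(j(850) - 265673) = 1/((-425 + 850) - 265673) = 1/(425 - 265673) = 1/(-265248) = -1/265248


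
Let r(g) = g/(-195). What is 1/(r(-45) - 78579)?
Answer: -13/1021524 ≈ -1.2726e-5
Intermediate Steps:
r(g) = -g/195 (r(g) = g*(-1/195) = -g/195)
1/(r(-45) - 78579) = 1/(-1/195*(-45) - 78579) = 1/(3/13 - 78579) = 1/(-1021524/13) = -13/1021524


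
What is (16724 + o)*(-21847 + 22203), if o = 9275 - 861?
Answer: 8949128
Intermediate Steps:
o = 8414
(16724 + o)*(-21847 + 22203) = (16724 + 8414)*(-21847 + 22203) = 25138*356 = 8949128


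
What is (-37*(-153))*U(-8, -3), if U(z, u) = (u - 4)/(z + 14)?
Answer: -13209/2 ≈ -6604.5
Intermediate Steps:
U(z, u) = (-4 + u)/(14 + z)
(-37*(-153))*U(-8, -3) = (-37*(-153))*((-4 - 3)/(14 - 8)) = 5661*(-7/6) = -13209/2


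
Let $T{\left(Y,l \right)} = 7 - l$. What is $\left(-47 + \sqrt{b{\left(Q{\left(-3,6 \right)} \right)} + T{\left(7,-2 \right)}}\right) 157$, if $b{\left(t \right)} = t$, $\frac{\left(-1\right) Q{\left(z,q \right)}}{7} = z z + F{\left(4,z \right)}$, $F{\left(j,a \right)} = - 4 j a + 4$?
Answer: $-7379 + 157 i \sqrt{418} \approx -7379.0 + 3209.9 i$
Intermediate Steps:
$F{\left(j,a \right)} = 4 - 4 a j$ ($F{\left(j,a \right)} = - 4 a j + 4 = 4 - 4 a j$)
$Q{\left(z,q \right)} = -28 - 7 z^{2} + 112 z$ ($Q{\left(z,q \right)} = - 7 \left(z z - \left(-4 + 4 z 4\right)\right) = - 7 \left(z^{2} - \left(-4 + 16 z\right)\right) = - 7 \left(4 + z^{2} - 16 z\right) = -28 - 7 z^{2} + 112 z$)
$\left(-47 + \sqrt{b{\left(Q{\left(-3,6 \right)} \right)} + T{\left(7,-2 \right)}}\right) 157 = \left(-47 + \sqrt{\left(-28 - 7 \left(-3\right)^{2} + 112 \left(-3\right)\right) + \left(7 - -2\right)}\right) 157 = \left(-47 + \sqrt{\left(-28 - 63 - 336\right) + \left(7 + 2\right)}\right) 157 = \left(-47 + \sqrt{\left(-28 - 63 - 336\right) + 9}\right) 157 = \left(-47 + \sqrt{-427 + 9}\right) 157 = \left(-47 + \sqrt{-418}\right) 157 = \left(-47 + i \sqrt{418}\right) 157 = -7379 + 157 i \sqrt{418}$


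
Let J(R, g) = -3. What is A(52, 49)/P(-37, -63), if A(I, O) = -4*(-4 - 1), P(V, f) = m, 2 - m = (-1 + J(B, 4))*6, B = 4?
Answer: 10/13 ≈ 0.76923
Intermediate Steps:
m = 26 (m = 2 - (-1 - 3)*6 = 2 - (-4)*6 = 2 - 1*(-24) = 2 + 24 = 26)
P(V, f) = 26
A(I, O) = 20 (A(I, O) = -4*(-5) = 20)
A(52, 49)/P(-37, -63) = 20/26 = 20*(1/26) = 10/13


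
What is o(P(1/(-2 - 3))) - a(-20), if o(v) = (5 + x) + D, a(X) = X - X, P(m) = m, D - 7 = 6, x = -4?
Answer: 14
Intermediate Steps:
D = 13 (D = 7 + 6 = 13)
a(X) = 0
o(v) = 14 (o(v) = (5 - 4) + 13 = 1 + 13 = 14)
o(P(1/(-2 - 3))) - a(-20) = 14 - 1*0 = 14 + 0 = 14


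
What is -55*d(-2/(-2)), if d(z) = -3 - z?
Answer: 220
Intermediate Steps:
-55*d(-2/(-2)) = -55*(-3 - (-2)/(-2)) = -55*(-3 - (-2)*(-1)/2) = -55*(-3 - 1*1) = -55*(-3 - 1) = -55*(-4) = 220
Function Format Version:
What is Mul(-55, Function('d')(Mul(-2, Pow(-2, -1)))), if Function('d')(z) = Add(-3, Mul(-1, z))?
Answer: 220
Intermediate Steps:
Mul(-55, Function('d')(Mul(-2, Pow(-2, -1)))) = Mul(-55, Add(-3, Mul(-1, Mul(-2, Pow(-2, -1))))) = Mul(-55, Add(-3, Mul(-1, Mul(-2, Rational(-1, 2))))) = Mul(-55, Add(-3, Mul(-1, 1))) = Mul(-55, Add(-3, -1)) = Mul(-55, -4) = 220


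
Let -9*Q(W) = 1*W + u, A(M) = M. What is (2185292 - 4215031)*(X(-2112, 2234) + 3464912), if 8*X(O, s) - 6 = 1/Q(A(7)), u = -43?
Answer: -225051795318451/32 ≈ -7.0329e+12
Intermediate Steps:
Q(W) = 43/9 - W/9 (Q(W) = -(1*W - 43)/9 = -(W - 43)/9 = -(-43 + W)/9 = 43/9 - W/9)
X(O, s) = 25/32 (X(O, s) = ¾ + 1/(8*(43/9 - ⅑*7)) = ¾ + 1/(8*(43/9 - 7/9)) = ¾ + (⅛)/4 = ¾ + (⅛)*(¼) = ¾ + 1/32 = 25/32)
(2185292 - 4215031)*(X(-2112, 2234) + 3464912) = (2185292 - 4215031)*(25/32 + 3464912) = -2029739*110877209/32 = -225051795318451/32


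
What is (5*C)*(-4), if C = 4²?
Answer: -320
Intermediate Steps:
C = 16
(5*C)*(-4) = (5*16)*(-4) = 80*(-4) = -320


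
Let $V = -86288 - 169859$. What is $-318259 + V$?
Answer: $-574406$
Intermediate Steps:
$V = -256147$
$-318259 + V = -318259 - 256147 = -574406$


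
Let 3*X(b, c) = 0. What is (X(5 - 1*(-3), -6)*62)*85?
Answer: 0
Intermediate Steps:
X(b, c) = 0 (X(b, c) = (1/3)*0 = 0)
(X(5 - 1*(-3), -6)*62)*85 = (0*62)*85 = 0*85 = 0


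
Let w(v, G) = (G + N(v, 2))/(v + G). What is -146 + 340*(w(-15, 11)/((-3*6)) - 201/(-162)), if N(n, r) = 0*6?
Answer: 17701/54 ≈ 327.80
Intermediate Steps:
N(n, r) = 0
w(v, G) = G/(G + v) (w(v, G) = (G + 0)/(v + G) = G/(G + v))
-146 + 340*(w(-15, 11)/((-3*6)) - 201/(-162)) = -146 + 340*((11/(11 - 15))/((-3*6)) - 201/(-162)) = -146 + 340*((11/(-4))/(-18) - 201*(-1/162)) = -146 + 340*((11*(-1/4))*(-1/18) + 67/54) = -146 + 340*(-11/4*(-1/18) + 67/54) = -146 + 340*(11/72 + 67/54) = -146 + 340*(301/216) = -146 + 25585/54 = 17701/54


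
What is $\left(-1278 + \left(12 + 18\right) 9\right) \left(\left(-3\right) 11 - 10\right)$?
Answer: $43344$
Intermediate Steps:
$\left(-1278 + \left(12 + 18\right) 9\right) \left(\left(-3\right) 11 - 10\right) = \left(-1278 + 30 \cdot 9\right) \left(-33 - 10\right) = \left(-1278 + 270\right) \left(-43\right) = \left(-1008\right) \left(-43\right) = 43344$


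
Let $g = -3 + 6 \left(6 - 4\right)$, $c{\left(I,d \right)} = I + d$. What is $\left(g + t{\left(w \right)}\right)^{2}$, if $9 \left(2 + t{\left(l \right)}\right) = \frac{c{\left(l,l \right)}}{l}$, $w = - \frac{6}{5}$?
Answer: $\frac{4225}{81} \approx 52.161$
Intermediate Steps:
$w = - \frac{6}{5}$ ($w = \left(-6\right) \frac{1}{5} = - \frac{6}{5} \approx -1.2$)
$g = 9$ ($g = -3 + 6 \left(6 - 4\right) = -3 + 6 \cdot 2 = -3 + 12 = 9$)
$t{\left(l \right)} = - \frac{16}{9}$ ($t{\left(l \right)} = -2 + \frac{\left(l + l\right) \frac{1}{l}}{9} = -2 + \frac{2 l \frac{1}{l}}{9} = -2 + \frac{1}{9} \cdot 2 = -2 + \frac{2}{9} = - \frac{16}{9}$)
$\left(g + t{\left(w \right)}\right)^{2} = \left(9 - \frac{16}{9}\right)^{2} = \left(\frac{65}{9}\right)^{2} = \frac{4225}{81}$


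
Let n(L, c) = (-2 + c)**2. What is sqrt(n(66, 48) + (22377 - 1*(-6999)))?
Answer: 2*sqrt(7873) ≈ 177.46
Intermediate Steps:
sqrt(n(66, 48) + (22377 - 1*(-6999))) = sqrt((-2 + 48)**2 + (22377 - 1*(-6999))) = sqrt(46**2 + (22377 + 6999)) = sqrt(2116 + 29376) = sqrt(31492) = 2*sqrt(7873)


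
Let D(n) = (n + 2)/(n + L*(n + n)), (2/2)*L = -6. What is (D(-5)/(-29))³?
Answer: 27/4057719875 ≈ 6.6540e-9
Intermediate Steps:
L = -6
D(n) = -(2 + n)/(11*n) (D(n) = (n + 2)/(n - 6*(n + n)) = (2 + n)/(n - 12*n) = (2 + n)/((-11*n)) = (2 + n)*(-1/(11*n)) = -(2 + n)/(11*n))
(D(-5)/(-29))³ = (((1/11)*(-2 - 1*(-5))/(-5))/(-29))³ = (((1/11)*(-⅕)*(-2 + 5))*(-1/29))³ = (((1/11)*(-⅕)*3)*(-1/29))³ = (-3/55*(-1/29))³ = (3/1595)³ = 27/4057719875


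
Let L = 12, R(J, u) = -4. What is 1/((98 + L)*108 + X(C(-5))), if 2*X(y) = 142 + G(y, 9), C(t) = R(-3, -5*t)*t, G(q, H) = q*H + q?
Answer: 1/12051 ≈ 8.2981e-5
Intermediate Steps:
G(q, H) = q + H*q (G(q, H) = H*q + q = q + H*q)
C(t) = -4*t
X(y) = 71 + 5*y (X(y) = (142 + y*(1 + 9))/2 = (142 + y*10)/2 = (142 + 10*y)/2 = 71 + 5*y)
1/((98 + L)*108 + X(C(-5))) = 1/((98 + 12)*108 + (71 + 5*(-4*(-5)))) = 1/(110*108 + (71 + 5*20)) = 1/(11880 + (71 + 100)) = 1/(11880 + 171) = 1/12051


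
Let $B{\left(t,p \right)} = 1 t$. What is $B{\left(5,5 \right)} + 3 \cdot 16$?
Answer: $53$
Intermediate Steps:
$B{\left(t,p \right)} = t$
$B{\left(5,5 \right)} + 3 \cdot 16 = 5 + 3 \cdot 16 = 5 + 48 = 53$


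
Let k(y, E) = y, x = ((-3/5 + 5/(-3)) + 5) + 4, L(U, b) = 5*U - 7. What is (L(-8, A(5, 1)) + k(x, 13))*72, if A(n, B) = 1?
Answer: -14496/5 ≈ -2899.2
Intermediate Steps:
L(U, b) = -7 + 5*U
x = 101/15 (x = ((-3*⅕ + 5*(-⅓)) + 5) + 4 = ((-⅗ - 5/3) + 5) + 4 = (-34/15 + 5) + 4 = 41/15 + 4 = 101/15 ≈ 6.7333)
(L(-8, A(5, 1)) + k(x, 13))*72 = ((-7 + 5*(-8)) + 101/15)*72 = ((-7 - 40) + 101/15)*72 = (-47 + 101/15)*72 = -604/15*72 = -14496/5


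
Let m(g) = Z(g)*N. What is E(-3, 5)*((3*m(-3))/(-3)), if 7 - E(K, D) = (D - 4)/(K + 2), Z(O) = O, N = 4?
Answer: 96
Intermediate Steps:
E(K, D) = 7 - (-4 + D)/(2 + K) (E(K, D) = 7 - (D - 4)/(K + 2) = 7 - (-4 + D)/(2 + K))
m(g) = 4*g (m(g) = g*4 = 4*g)
E(-3, 5)*((3*m(-3))/(-3)) = ((18 - 1*5 + 7*(-3))/(2 - 3))*((3*(4*(-3)))/(-3)) = ((18 - 5 - 21)/(-1))*((3*(-12))*(-1/3)) = (-1*(-8))*(-36*(-1/3)) = 8*12 = 96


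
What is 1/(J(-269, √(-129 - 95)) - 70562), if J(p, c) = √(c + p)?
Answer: -1/(70562 - √(-269 + 4*I*√14)) ≈ -1.4172e-5 - 3.2954e-9*I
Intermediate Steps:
1/(J(-269, √(-129 - 95)) - 70562) = 1/(√(√(-129 - 95) - 269) - 70562) = 1/(√(√(-224) - 269) - 70562) = 1/(√(4*I*√14 - 269) - 70562) = 1/(√(-269 + 4*I*√14) - 70562) = 1/(-70562 + √(-269 + 4*I*√14))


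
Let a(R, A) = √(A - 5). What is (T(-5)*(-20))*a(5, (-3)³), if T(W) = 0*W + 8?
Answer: -640*I*√2 ≈ -905.1*I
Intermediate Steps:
T(W) = 8 (T(W) = 0 + 8 = 8)
a(R, A) = √(-5 + A)
(T(-5)*(-20))*a(5, (-3)³) = (8*(-20))*√(-5 + (-3)³) = -160*√(-5 - 27) = -640*I*√2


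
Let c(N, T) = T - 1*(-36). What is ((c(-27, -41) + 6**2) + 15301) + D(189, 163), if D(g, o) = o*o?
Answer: 41901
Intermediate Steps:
D(g, o) = o**2
c(N, T) = 36 + T (c(N, T) = T + 36 = 36 + T)
((c(-27, -41) + 6**2) + 15301) + D(189, 163) = (((36 - 41) + 6**2) + 15301) + 163**2 = ((-5 + 36) + 15301) + 26569 = (31 + 15301) + 26569 = 15332 + 26569 = 41901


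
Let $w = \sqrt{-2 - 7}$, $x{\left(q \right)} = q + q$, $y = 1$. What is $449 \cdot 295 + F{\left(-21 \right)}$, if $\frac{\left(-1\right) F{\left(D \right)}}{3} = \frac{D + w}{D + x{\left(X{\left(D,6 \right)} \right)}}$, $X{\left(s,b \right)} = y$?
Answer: $\frac{2516582}{19} + \frac{9 i}{19} \approx 1.3245 \cdot 10^{5} + 0.47368 i$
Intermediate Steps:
$X{\left(s,b \right)} = 1$
$x{\left(q \right)} = 2 q$
$w = 3 i$ ($w = \sqrt{-9} = 3 i \approx 3.0 i$)
$F{\left(D \right)} = - \frac{3 \left(D + 3 i\right)}{2 + D}$ ($F{\left(D \right)} = - 3 \frac{D + 3 i}{D + 2 \cdot 1} = - 3 \frac{D + 3 i}{D + 2} = - 3 \frac{D + 3 i}{2 + D} = - \frac{3 \left(D + 3 i\right)}{2 + D}$)
$449 \cdot 295 + F{\left(-21 \right)} = 449 \cdot 295 + \frac{3 \left(\left(-1\right) \left(-21\right) - 3 i\right)}{2 - 21} = 132455 + \frac{3 \left(21 - 3 i\right)}{-19} = 132455 + 3 \left(- \frac{1}{19}\right) \left(21 - 3 i\right) = 132455 - \left(\frac{63}{19} - \frac{9 i}{19}\right) = \frac{2516582}{19} + \frac{9 i}{19}$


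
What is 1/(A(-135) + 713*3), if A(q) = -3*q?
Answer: 1/2544 ≈ 0.00039308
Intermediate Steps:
1/(A(-135) + 713*3) = 1/(-3*(-135) + 713*3) = 1/(405 + 2139) = 1/2544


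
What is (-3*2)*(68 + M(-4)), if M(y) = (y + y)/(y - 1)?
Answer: -2088/5 ≈ -417.60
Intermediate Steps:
M(y) = 2*y/(-1 + y) (M(y) = (2*y)/(-1 + y) = 2*y/(-1 + y))
(-3*2)*(68 + M(-4)) = (-3*2)*(68 + 2*(-4)/(-1 - 4)) = -6*(68 + 2*(-4)/(-5)) = -6*(68 + 2*(-4)*(-1/5)) = -6*(68 + 8/5) = -6*348/5 = -2088/5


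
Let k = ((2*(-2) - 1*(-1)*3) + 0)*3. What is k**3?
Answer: -27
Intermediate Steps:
k = -3 (k = ((-4 + 1*3) + 0)*3 = ((-4 + 3) + 0)*3 = (-1 + 0)*3 = -1*3 = -3)
k**3 = (-3)**3 = -27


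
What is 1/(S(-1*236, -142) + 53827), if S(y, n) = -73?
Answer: 1/53754 ≈ 1.8603e-5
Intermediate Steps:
1/(S(-1*236, -142) + 53827) = 1/(-73 + 53827) = 1/53754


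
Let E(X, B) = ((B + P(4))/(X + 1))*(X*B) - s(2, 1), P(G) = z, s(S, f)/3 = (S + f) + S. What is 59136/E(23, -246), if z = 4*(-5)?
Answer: 10752/11399 ≈ 0.94324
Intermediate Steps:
s(S, f) = 3*f + 6*S (s(S, f) = 3*((S + f) + S) = 3*(f + 2*S) = 3*f + 6*S)
z = -20
P(G) = -20
E(X, B) = -15 + B*X*(-20 + B)/(1 + X) (E(X, B) = ((B - 20)/(X + 1))*(X*B) - (3*1 + 6*2) = ((-20 + B)/(1 + X))*(B*X) - (3 + 12) = ((-20 + B)/(1 + X))*(B*X) - 1*15 = B*X*(-20 + B)/(1 + X) - 15 = -15 + B*X*(-20 + B)/(1 + X))
59136/E(23, -246) = 59136/(((-15 - 15*23 + 23*(-246)**2 - 20*(-246)*23)/(1 + 23))) = 59136/(((-15 - 345 + 23*60516 + 113160)/24)) = 59136/(((-15 - 345 + 1391868 + 113160)/24)) = 59136/(((1/24)*1504668)) = 59136/(125389/2) = 59136*(2/125389) = 10752/11399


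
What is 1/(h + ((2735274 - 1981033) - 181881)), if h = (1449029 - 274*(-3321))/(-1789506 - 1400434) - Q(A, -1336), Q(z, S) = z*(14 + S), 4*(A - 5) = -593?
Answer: 3189940/1221692027007 ≈ 2.6111e-6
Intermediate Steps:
A = -573/4 (A = 5 + (1/4)*(-593) = 5 - 593/4 = -573/4 ≈ -143.25)
h = -604102031393/3189940 (h = (1449029 - 274*(-3321))/(-1789506 - 1400434) - (-573)*(14 - 1336)/4 = (1449029 + 909954)/(-3189940) - (-573)*(-1322)/4 = 2358983*(-1/3189940) - 1*378753/2 = -2358983/3189940 - 378753/2 = -604102031393/3189940 ≈ -1.8938e+5)
1/(h + ((2735274 - 1981033) - 181881)) = 1/(-604102031393/3189940 + ((2735274 - 1981033) - 181881)) = 1/(-604102031393/3189940 + (754241 - 181881)) = 1/(-604102031393/3189940 + 572360) = 1/(1221692027007/3189940) = 3189940/1221692027007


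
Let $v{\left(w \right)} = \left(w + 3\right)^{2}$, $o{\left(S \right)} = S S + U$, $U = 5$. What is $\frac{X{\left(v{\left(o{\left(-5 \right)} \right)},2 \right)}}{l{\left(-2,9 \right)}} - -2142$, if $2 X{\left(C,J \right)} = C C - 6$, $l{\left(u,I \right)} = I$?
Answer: $\frac{408157}{6} \approx 68026.0$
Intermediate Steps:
$o{\left(S \right)} = 5 + S^{2}$ ($o{\left(S \right)} = S S + 5 = S^{2} + 5 = 5 + S^{2}$)
$v{\left(w \right)} = \left(3 + w\right)^{2}$
$X{\left(C,J \right)} = -3 + \frac{C^{2}}{2}$ ($X{\left(C,J \right)} = \frac{C C - 6}{2} = \frac{C^{2} - 6}{2} = \frac{-6 + C^{2}}{2} = -3 + \frac{C^{2}}{2}$)
$\frac{X{\left(v{\left(o{\left(-5 \right)} \right)},2 \right)}}{l{\left(-2,9 \right)}} - -2142 = \frac{-3 + \frac{\left(\left(3 + \left(5 + \left(-5\right)^{2}\right)\right)^{2}\right)^{2}}{2}}{9} - -2142 = \left(-3 + \frac{\left(\left(3 + \left(5 + 25\right)\right)^{2}\right)^{2}}{2}\right) \frac{1}{9} + 2142 = \left(-3 + \frac{\left(\left(3 + 30\right)^{2}\right)^{2}}{2}\right) \frac{1}{9} + 2142 = \left(-3 + \frac{\left(33^{2}\right)^{2}}{2}\right) \frac{1}{9} + 2142 = \left(-3 + \frac{1089^{2}}{2}\right) \frac{1}{9} + 2142 = \left(-3 + \frac{1}{2} \cdot 1185921\right) \frac{1}{9} + 2142 = \left(-3 + \frac{1185921}{2}\right) \frac{1}{9} + 2142 = \frac{1185915}{2} \cdot \frac{1}{9} + 2142 = \frac{395305}{6} + 2142 = \frac{408157}{6}$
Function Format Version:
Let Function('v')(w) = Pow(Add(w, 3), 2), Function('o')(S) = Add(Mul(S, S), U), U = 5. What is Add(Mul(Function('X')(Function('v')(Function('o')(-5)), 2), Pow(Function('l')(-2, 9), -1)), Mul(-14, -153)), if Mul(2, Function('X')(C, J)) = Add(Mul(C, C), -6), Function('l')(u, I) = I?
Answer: Rational(408157, 6) ≈ 68026.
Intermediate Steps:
Function('o')(S) = Add(5, Pow(S, 2)) (Function('o')(S) = Add(Mul(S, S), 5) = Add(Pow(S, 2), 5) = Add(5, Pow(S, 2)))
Function('v')(w) = Pow(Add(3, w), 2)
Function('X')(C, J) = Add(-3, Mul(Rational(1, 2), Pow(C, 2))) (Function('X')(C, J) = Mul(Rational(1, 2), Add(Mul(C, C), -6)) = Mul(Rational(1, 2), Add(Pow(C, 2), -6)) = Mul(Rational(1, 2), Add(-6, Pow(C, 2))) = Add(-3, Mul(Rational(1, 2), Pow(C, 2))))
Add(Mul(Function('X')(Function('v')(Function('o')(-5)), 2), Pow(Function('l')(-2, 9), -1)), Mul(-14, -153)) = Add(Mul(Add(-3, Mul(Rational(1, 2), Pow(Pow(Add(3, Add(5, Pow(-5, 2))), 2), 2))), Pow(9, -1)), Mul(-14, -153)) = Add(Mul(Add(-3, Mul(Rational(1, 2), Pow(Pow(Add(3, Add(5, 25)), 2), 2))), Rational(1, 9)), 2142) = Add(Mul(Add(-3, Mul(Rational(1, 2), Pow(Pow(Add(3, 30), 2), 2))), Rational(1, 9)), 2142) = Add(Mul(Add(-3, Mul(Rational(1, 2), Pow(Pow(33, 2), 2))), Rational(1, 9)), 2142) = Add(Mul(Add(-3, Mul(Rational(1, 2), Pow(1089, 2))), Rational(1, 9)), 2142) = Add(Mul(Add(-3, Mul(Rational(1, 2), 1185921)), Rational(1, 9)), 2142) = Add(Mul(Add(-3, Rational(1185921, 2)), Rational(1, 9)), 2142) = Add(Mul(Rational(1185915, 2), Rational(1, 9)), 2142) = Add(Rational(395305, 6), 2142) = Rational(408157, 6)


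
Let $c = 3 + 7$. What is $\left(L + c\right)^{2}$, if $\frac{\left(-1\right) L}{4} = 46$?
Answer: $30276$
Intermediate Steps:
$L = -184$ ($L = \left(-4\right) 46 = -184$)
$c = 10$
$\left(L + c\right)^{2} = \left(-184 + 10\right)^{2} = \left(-174\right)^{2} = 30276$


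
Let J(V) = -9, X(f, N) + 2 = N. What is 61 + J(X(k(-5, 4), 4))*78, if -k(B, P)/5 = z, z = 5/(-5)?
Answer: -641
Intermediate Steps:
z = -1 (z = 5*(-1/5) = -1)
k(B, P) = 5 (k(B, P) = -5*(-1) = 5)
X(f, N) = -2 + N
61 + J(X(k(-5, 4), 4))*78 = 61 - 9*78 = 61 - 702 = -641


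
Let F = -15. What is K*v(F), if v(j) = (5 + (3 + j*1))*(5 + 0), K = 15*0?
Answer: 0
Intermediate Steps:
K = 0
v(j) = 40 + 5*j (v(j) = (5 + (3 + j))*5 = (8 + j)*5 = 40 + 5*j)
K*v(F) = 0*(40 + 5*(-15)) = 0*(40 - 75) = 0*(-35) = 0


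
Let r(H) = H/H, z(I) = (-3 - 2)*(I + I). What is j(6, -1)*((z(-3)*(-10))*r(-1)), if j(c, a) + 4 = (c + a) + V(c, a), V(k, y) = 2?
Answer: -900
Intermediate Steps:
j(c, a) = -2 + a + c (j(c, a) = -4 + ((c + a) + 2) = -4 + ((a + c) + 2) = -4 + (2 + a + c) = -2 + a + c)
z(I) = -10*I
r(H) = 1
j(6, -1)*((z(-3)*(-10))*r(-1)) = (-2 - 1 + 6)*((-10*(-3)*(-10))*1) = 3*((30*(-10))*1) = 3*(-300*1) = 3*(-300) = -900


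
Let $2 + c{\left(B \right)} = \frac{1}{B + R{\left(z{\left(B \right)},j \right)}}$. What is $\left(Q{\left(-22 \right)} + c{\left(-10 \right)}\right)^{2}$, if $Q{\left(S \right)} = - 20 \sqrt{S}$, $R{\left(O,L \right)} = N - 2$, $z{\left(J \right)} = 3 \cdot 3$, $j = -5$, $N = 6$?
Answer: $- \frac{316631}{36} + \frac{260 i \sqrt{22}}{3} \approx -8795.3 + 406.5 i$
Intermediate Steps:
$z{\left(J \right)} = 9$
$R{\left(O,L \right)} = 4$ ($R{\left(O,L \right)} = 6 - 2 = 4$)
$c{\left(B \right)} = -2 + \frac{1}{4 + B}$ ($c{\left(B \right)} = -2 + \frac{1}{B + 4} = -2 + \frac{1}{4 + B}$)
$\left(Q{\left(-22 \right)} + c{\left(-10 \right)}\right)^{2} = \left(- 20 \sqrt{-22} + \frac{-7 - -20}{4 - 10}\right)^{2} = \left(- 20 i \sqrt{22} + \frac{-7 + 20}{-6}\right)^{2} = \left(- 20 i \sqrt{22} - \frac{13}{6}\right)^{2} = \left(- \frac{13}{6} - 20 i \sqrt{22}\right)^{2}$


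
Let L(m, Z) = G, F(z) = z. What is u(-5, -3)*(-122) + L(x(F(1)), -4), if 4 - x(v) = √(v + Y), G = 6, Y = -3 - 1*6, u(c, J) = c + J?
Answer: 982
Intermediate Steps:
u(c, J) = J + c
Y = -9 (Y = -3 - 6 = -9)
x(v) = 4 - √(-9 + v) (x(v) = 4 - √(v - 9) = 4 - √(-9 + v))
L(m, Z) = 6
u(-5, -3)*(-122) + L(x(F(1)), -4) = (-3 - 5)*(-122) + 6 = -8*(-122) + 6 = 976 + 6 = 982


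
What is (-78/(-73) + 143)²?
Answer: 110607289/5329 ≈ 20756.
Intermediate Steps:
(-78/(-73) + 143)² = (-78*(-1/73) + 143)² = (78/73 + 143)² = (10517/73)² = 110607289/5329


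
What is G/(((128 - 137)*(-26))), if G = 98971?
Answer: 98971/234 ≈ 422.95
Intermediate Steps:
G/(((128 - 137)*(-26))) = 98971/(((128 - 137)*(-26))) = 98971/((-9*(-26))) = 98971/234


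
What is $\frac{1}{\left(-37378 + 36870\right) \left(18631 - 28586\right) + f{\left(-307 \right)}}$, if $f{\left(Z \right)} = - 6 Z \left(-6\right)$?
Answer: $\frac{1}{5046088} \approx 1.9817 \cdot 10^{-7}$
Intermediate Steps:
$f{\left(Z \right)} = 36 Z$
$\frac{1}{\left(-37378 + 36870\right) \left(18631 - 28586\right) + f{\left(-307 \right)}} = \frac{1}{\left(-37378 + 36870\right) \left(18631 - 28586\right) + 36 \left(-307\right)} = \frac{1}{\left(-508\right) \left(-9955\right) - 11052} = \frac{1}{5057140 - 11052} = \frac{1}{5046088}$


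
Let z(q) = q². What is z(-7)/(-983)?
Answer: -49/983 ≈ -0.049847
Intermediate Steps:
z(-7)/(-983) = (-7)²/(-983) = 49*(-1/983) = -49/983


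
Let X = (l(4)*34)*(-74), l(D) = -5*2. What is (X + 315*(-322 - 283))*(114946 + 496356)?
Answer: -101118520330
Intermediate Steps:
l(D) = -10
X = 25160 (X = -10*34*(-74) = -340*(-74) = 25160)
(X + 315*(-322 - 283))*(114946 + 496356) = (25160 + 315*(-322 - 283))*(114946 + 496356) = (25160 + 315*(-605))*611302 = (25160 - 190575)*611302 = -165415*611302 = -101118520330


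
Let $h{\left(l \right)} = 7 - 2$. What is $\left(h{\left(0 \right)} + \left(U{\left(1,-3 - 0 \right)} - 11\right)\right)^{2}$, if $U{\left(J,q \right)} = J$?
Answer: $25$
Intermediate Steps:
$h{\left(l \right)} = 5$
$\left(h{\left(0 \right)} + \left(U{\left(1,-3 - 0 \right)} - 11\right)\right)^{2} = \left(5 + \left(1 - 11\right)\right)^{2} = \left(5 - 10\right)^{2} = \left(-5\right)^{2} = 25$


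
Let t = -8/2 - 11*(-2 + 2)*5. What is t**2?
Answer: 16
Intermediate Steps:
t = -4 (t = -8*1/2 - 0*5 = -4 - 11*0 = -4 + 0 = -4)
t**2 = (-4)**2 = 16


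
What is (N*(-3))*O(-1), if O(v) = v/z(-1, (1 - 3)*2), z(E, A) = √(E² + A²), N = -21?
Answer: -63*√17/17 ≈ -15.280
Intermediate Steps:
z(E, A) = √(A² + E²)
O(v) = v*√17/17 (O(v) = v/(√(((1 - 3)*2)² + (-1)²)) = v/(√((-2*2)² + 1)) = v/(√((-4)² + 1)) = v/(√(16 + 1)) = v/(√17) = v*(√17/17) = v*√17/17)
(N*(-3))*O(-1) = (-21*(-3))*((1/17)*(-1)*√17) = 63*(-√17/17) = -63*√17/17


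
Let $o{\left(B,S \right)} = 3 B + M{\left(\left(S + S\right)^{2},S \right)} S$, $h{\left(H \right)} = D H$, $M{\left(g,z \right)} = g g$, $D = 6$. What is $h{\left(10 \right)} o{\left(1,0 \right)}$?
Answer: $180$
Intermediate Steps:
$M{\left(g,z \right)} = g^{2}$
$h{\left(H \right)} = 6 H$
$o{\left(B,S \right)} = 3 B + 16 S^{5}$ ($o{\left(B,S \right)} = 3 B + \left(\left(S + S\right)^{2}\right)^{2} S = 3 B + \left(\left(2 S\right)^{2}\right)^{2} S = 3 B + \left(4 S^{2}\right)^{2} S = 3 B + 16 S^{4} S = 3 B + 16 S^{5}$)
$h{\left(10 \right)} o{\left(1,0 \right)} = 6 \cdot 10 \left(3 \cdot 1 + 16 \cdot 0^{5}\right) = 60 \left(3 + 16 \cdot 0\right) = 60 \left(3 + 0\right) = 60 \cdot 3 = 180$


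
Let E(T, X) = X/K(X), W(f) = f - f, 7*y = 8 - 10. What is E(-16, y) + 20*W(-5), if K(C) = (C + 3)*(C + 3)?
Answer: -14/361 ≈ -0.038781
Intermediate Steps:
y = -2/7 (y = (8 - 10)/7 = (⅐)*(-2) = -2/7 ≈ -0.28571)
K(C) = (3 + C)² (K(C) = (3 + C)*(3 + C) = (3 + C)²)
W(f) = 0
E(T, X) = X/(3 + X)² (E(T, X) = X/((3 + X)²) = X/(3 + X)²)
E(-16, y) + 20*W(-5) = -2/(7*(3 - 2/7)²) + 20*0 = -2/(7*(19/7)²) + 0 = -2/7*49/361 + 0 = -14/361 + 0 = -14/361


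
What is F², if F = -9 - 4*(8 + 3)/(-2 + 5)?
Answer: 5041/9 ≈ 560.11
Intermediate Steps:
F = -71/3 (F = -9 - 44/3 = -71/3 ≈ -23.667)
F² = (-71/3)² = 5041/9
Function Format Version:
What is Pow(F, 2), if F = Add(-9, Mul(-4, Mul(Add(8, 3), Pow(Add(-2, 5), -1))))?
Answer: Rational(5041, 9) ≈ 560.11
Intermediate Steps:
F = Rational(-71, 3) (F = Add(-9, Mul(-4, Mul(11, Pow(3, -1)))) = Add(-9, Mul(-4, Mul(11, Rational(1, 3)))) = Add(-9, Mul(-4, Rational(11, 3))) = Add(-9, Rational(-44, 3)) = Rational(-71, 3) ≈ -23.667)
Pow(F, 2) = Pow(Rational(-71, 3), 2) = Rational(5041, 9)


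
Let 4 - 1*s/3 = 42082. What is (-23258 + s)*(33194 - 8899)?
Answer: -3631908140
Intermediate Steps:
s = -126234 (s = 12 - 3*42082 = 12 - 126246 = -126234)
(-23258 + s)*(33194 - 8899) = (-23258 - 126234)*(33194 - 8899) = -149492*24295 = -3631908140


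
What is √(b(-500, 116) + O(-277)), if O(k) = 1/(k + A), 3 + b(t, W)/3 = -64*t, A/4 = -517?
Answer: √527856906430/2345 ≈ 309.82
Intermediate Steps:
A = -2068 (A = 4*(-517) = -2068)
b(t, W) = -9 - 192*t (b(t, W) = -9 + 3*(-64*t) = -9 - 192*t)
O(k) = 1/(-2068 + k) (O(k) = 1/(k - 2068) = 1/(-2068 + k))
√(b(-500, 116) + O(-277)) = √((-9 - 192*(-500)) + 1/(-2068 - 277)) = √((-9 + 96000) + 1/(-2345)) = √(95991 - 1/2345) = √(225098894/2345) = √527856906430/2345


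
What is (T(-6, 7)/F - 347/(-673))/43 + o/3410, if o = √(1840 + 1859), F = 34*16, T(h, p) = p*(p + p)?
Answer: 127361/7871408 + 3*√411/3410 ≈ 0.034016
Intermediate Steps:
T(h, p) = 2*p² (T(h, p) = p*(2*p) = 2*p²)
F = 544
o = 3*√411 (o = √3699 = 3*√411 ≈ 60.819)
(T(-6, 7)/F - 347/(-673))/43 + o/3410 = ((2*7²)/544 - 347/(-673))/43 + (3*√411)/3410 = ((2*49)*(1/544) - 347*(-1/673))*(1/43) + (3*√411)*(1/3410) = (98*(1/544) + 347/673)*(1/43) + 3*√411/3410 = (49/272 + 347/673)*(1/43) + 3*√411/3410 = (127361/183056)*(1/43) + 3*√411/3410 = 127361/7871408 + 3*√411/3410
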